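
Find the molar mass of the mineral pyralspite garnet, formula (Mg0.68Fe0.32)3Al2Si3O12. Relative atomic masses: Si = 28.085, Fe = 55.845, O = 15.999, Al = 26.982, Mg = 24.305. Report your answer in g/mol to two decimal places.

433.40 g/mol

M = 2.04(24.305) + 0.96(55.845) + 2(26.982) + 3(28.085) + 12(15.999)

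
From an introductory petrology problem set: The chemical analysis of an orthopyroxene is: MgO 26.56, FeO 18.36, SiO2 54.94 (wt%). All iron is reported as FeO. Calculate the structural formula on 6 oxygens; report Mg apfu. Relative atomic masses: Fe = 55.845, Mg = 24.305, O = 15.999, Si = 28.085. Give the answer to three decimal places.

26.56 wt% MgO ÷ 40.304 g/mol = 0.65899 mol, giving 0.65899 Mg and 0.65899 O.
18.36 wt% FeO ÷ 71.844 g/mol = 0.25555 mol, giving 0.25555 Fe and 0.25555 O.
54.94 wt% SiO2 ÷ 60.083 g/mol = 0.91440 mol, giving 0.91440 Si and 1.82880 O.
Oxygen sums to 2.74334; scaling by 6/2.74334 = 2.18711 puts the formula on 6 O.
Mg: 0.65899 × 2.18711 = 1.441 atoms per formula unit.

1.441 Mg apfu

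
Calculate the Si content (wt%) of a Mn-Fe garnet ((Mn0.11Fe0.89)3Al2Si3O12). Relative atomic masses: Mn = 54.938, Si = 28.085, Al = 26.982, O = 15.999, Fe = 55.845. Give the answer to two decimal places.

16.94 wt%

Molar mass of (Mn0.11Fe0.89)3Al2Si3O12: 0.33×54.938 + 2.67×55.845 + 2×26.982 + 3×28.085 + 12×15.999 = 497.443 g/mol.
Mass of Si per formula unit: 3 × 28.085 = 84.255 g.
Weight fraction Si = 84.255 / 497.443 = 0.1694.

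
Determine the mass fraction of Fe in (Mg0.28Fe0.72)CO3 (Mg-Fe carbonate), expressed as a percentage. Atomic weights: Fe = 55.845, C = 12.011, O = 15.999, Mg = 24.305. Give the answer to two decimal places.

Molar mass of (Mg0.28Fe0.72)CO3: 0.28×24.305 + 0.72×55.845 + 1×12.011 + 3×15.999 = 107.022 g/mol.
Mass of Fe per formula unit: 0.72 × 55.845 = 40.208 g.
Weight fraction Fe = 40.208 / 107.022 = 0.3757.

37.57 wt%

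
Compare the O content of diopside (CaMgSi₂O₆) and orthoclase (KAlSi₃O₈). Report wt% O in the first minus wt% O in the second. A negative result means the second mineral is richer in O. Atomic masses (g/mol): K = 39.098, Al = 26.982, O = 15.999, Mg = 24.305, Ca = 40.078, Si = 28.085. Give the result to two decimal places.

-1.66 percentage points

O in CaMgSi₂O₆: molar mass 216.547 g/mol; 6×15.999 = 95.994 g → 44.33 wt%.
O in KAlSi₃O₈: molar mass 278.327 g/mol; 8×15.999 = 127.992 g → 45.99 wt%.
Difference = 44.33 − 45.99 = -1.66 percentage points.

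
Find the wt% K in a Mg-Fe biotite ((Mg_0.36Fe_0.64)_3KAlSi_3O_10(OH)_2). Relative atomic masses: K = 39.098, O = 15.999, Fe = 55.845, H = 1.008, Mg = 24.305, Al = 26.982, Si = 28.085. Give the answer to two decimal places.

8.18 wt%

Molar mass of (Mg_0.36Fe_0.64)_3KAlSi_3O_10(OH)_2: 1.08×24.305 + 1.92×55.845 + 1×39.098 + 1×26.982 + 3×28.085 + 12×15.999 + 2×1.008 = 477.811 g/mol.
Mass of K per formula unit: 1 × 39.098 = 39.098 g.
Weight fraction K = 39.098 / 477.811 = 0.0818.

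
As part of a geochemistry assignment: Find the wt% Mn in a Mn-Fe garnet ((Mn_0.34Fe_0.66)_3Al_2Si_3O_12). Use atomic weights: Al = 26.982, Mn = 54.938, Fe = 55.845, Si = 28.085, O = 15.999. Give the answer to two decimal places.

Molar mass of (Mn_0.34Fe_0.66)_3Al_2Si_3O_12: 1.02·54.938 + 1.98·55.845 + 2·26.982 + 3·28.085 + 12·15.999 = 496.817 g/mol.
Mass of Mn per formula unit: 1.02 × 54.938 = 56.037 g.
Weight fraction Mn = 56.037 / 496.817 = 0.1128.

11.28 weight percent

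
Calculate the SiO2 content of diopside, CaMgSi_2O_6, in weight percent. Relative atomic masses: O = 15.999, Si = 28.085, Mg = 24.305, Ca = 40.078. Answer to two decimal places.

Formula mass = 216.547 g/mol.
2 Si → 2.0000 mol SiO2 per formula unit; M(SiO2) = 60.083, so SiO2 mass = 120.166 g.
120.166/216.547 × 100 = 55.49 wt%.

55.49 wt%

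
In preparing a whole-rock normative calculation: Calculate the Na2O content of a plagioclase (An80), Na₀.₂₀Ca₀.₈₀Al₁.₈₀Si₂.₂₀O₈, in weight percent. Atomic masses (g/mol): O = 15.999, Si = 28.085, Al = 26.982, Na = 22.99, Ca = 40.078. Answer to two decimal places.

Formula mass = 275.007 g/mol.
0.20 Na → 0.1000 mol Na2O per formula unit; M(Na2O) = 61.979, so Na2O mass = 6.198 g.
6.198/275.007 × 100 = 2.25 wt%.

2.25 wt%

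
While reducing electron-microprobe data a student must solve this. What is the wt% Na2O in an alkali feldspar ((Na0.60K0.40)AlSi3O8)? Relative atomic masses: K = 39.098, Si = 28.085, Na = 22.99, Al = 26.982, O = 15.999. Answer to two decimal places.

6.92 wt%

Formula mass = 268.662 g/mol.
0.60 Na → 0.3000 mol Na2O per formula unit; M(Na2O) = 61.979, so Na2O mass = 18.594 g.
18.594/268.662 × 100 = 6.92 wt%.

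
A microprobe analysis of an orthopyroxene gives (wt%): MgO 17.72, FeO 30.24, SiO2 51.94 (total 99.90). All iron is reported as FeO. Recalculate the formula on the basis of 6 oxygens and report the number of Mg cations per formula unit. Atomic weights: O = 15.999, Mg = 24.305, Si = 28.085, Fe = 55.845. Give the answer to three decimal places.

MgO (M=40.304): mol = 0.43966; Mg = 0.43966, O = 0.43966.
FeO (M=71.844): mol = 0.42091; Fe = 0.42091, O = 0.42091.
SiO2 (M=60.083): mol = 0.86447; Si = 0.86447, O = 1.72894.
ΣO = 2.58951; factor = 6/ΣO = 2.31704.
Mg apfu = 0.43966 × 2.31704 = 1.019.

1.019 Mg apfu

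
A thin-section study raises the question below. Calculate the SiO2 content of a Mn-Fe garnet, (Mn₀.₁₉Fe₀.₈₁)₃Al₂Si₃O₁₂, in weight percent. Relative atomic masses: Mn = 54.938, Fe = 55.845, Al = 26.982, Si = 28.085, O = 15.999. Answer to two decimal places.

Molar mass of (Mn₀.₁₉Fe₀.₈₁)₃Al₂Si₃O₁₂ = 0.57·54.938 + 2.43·55.845 + 2·26.982 + 3·28.085 + 12·15.999 = 497.225 g/mol.
Each formula unit contains 3 Si, equivalent to 3/1 = 3.0000 mol SiO2.
M(SiO2) = 1×28.085 + 2×15.999 = 60.083 g/mol.
Mass of SiO2 per formula unit = 3.0000 × 60.083 = 180.249 g.
SiO2 wt% = 180.249 / 497.225 × 100 = 36.25%.

36.25 wt%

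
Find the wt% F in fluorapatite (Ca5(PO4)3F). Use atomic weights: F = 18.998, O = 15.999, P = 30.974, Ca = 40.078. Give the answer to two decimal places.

M(Ca5(PO4)3F) = 504.298 g/mol.
F contributes 1 × 18.998 = 18.998 g per mole.
18.998/504.298 = 0.0377 → 3.77%.

3.77 wt%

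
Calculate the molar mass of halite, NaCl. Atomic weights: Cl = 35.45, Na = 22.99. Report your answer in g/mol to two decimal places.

Na: 1 × 22.99 = 22.9900
Cl: 1 × 35.45 = 35.4500
Summing the contributions gives the formula mass.

58.44 g/mol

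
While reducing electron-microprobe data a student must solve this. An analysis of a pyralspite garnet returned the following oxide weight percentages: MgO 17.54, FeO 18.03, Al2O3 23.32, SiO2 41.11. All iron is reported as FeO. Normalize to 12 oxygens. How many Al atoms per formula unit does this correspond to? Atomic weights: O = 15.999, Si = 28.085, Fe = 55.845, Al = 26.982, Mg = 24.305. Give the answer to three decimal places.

2.003 Al apfu

MgO: 17.54/40.304 = 0.43519 mol → 0.43519 mol Mg, 0.43519 mol O.
FeO: 18.03/71.844 = 0.25096 mol → 0.25096 mol Fe, 0.25096 mol O.
Al2O3: 23.32/101.961 = 0.22871 mol → 0.45742 mol Al, 0.68613 mol O.
SiO2: 41.11/60.083 = 0.68422 mol → 0.68422 mol Si, 1.36844 mol O.
Total oxygen = 2.74072 mol. Normalization factor = 12/2.74072 = 4.37841.
Al per 12 O = 0.45742 × 4.37841 = 2.003.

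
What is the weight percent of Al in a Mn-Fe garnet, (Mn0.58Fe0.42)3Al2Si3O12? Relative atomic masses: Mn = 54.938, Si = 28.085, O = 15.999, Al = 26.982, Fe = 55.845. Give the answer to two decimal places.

10.88 weight percent

Formula mass = 1.74*54.938 + 1.26*55.845 + 2*26.982 + 3*28.085 + 12*15.999 = 496.164 g/mol, of which 53.964 g is Al.
So Al makes up 53.964/496.164 = 0.1088 of the mass, i.e. 10.88%.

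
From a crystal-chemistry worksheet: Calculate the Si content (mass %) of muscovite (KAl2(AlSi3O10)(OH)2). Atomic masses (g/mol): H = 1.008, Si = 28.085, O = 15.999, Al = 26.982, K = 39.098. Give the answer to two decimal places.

21.15 mass %

Molar mass of KAl2(AlSi3O10)(OH)2: 1·39.098 + 3·26.982 + 3·28.085 + 12·15.999 + 2·1.008 = 398.303 g/mol.
Mass of Si per formula unit: 3 × 28.085 = 84.255 g.
Weight fraction Si = 84.255 / 398.303 = 0.2115.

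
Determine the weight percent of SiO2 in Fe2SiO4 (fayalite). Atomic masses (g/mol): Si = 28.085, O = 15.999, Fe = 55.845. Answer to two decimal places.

29.49 wt%

Formula mass = 203.771 g/mol.
1 Si → 1.0000 mol SiO2 per formula unit; M(SiO2) = 60.083, so SiO2 mass = 60.083 g.
60.083/203.771 × 100 = 29.49 wt%.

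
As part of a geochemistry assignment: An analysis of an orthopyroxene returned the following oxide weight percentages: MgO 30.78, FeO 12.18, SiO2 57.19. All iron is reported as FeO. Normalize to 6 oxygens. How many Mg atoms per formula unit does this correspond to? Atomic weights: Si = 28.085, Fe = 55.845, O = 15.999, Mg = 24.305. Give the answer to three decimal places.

1.615 Mg apfu

MgO (M=40.304): mol = 0.76370; Mg = 0.76370, O = 0.76370.
FeO (M=71.844): mol = 0.16953; Fe = 0.16953, O = 0.16953.
SiO2 (M=60.083): mol = 0.95185; Si = 0.95185, O = 1.90370.
ΣO = 2.83693; factor = 6/ΣO = 2.11496.
Mg apfu = 0.76370 × 2.11496 = 1.615.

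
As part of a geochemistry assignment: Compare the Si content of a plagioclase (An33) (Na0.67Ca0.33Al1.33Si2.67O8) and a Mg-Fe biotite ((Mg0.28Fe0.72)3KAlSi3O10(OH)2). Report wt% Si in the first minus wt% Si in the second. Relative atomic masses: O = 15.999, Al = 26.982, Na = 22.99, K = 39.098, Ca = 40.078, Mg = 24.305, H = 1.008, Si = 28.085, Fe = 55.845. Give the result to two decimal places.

10.67 percentage points

First mineral: 74.987 g Si in 267.494 g formula = 28.03 wt% Si.
Second mineral: 84.255 g Si in 485.380 g formula = 17.36 wt% Si.
28.03% − 17.36% gives a difference of 10.67 percentage points.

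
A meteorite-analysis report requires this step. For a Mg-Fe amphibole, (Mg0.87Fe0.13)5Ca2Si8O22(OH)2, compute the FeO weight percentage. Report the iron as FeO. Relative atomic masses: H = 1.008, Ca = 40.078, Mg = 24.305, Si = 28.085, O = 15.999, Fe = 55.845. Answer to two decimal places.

5.61 wt%

Molar mass of (Mg0.87Fe0.13)5Ca2Si8O22(OH)2 = 4.35×24.305 + 0.65×55.845 + 2×40.078 + 8×28.085 + 24×15.999 + 2×1.008 = 832.854 g/mol.
Each formula unit contains 0.65 Fe, equivalent to 0.65/1 = 0.6500 mol FeO.
M(FeO) = 1×55.845 + 1×15.999 = 71.844 g/mol.
Mass of FeO per formula unit = 0.6500 × 71.844 = 46.699 g.
FeO wt% = 46.699 / 832.854 × 100 = 5.61%.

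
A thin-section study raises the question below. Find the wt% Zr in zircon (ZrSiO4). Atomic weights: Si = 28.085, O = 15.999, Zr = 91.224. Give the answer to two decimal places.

M(ZrSiO4) = 183.305 g/mol.
Zr contributes 1 × 91.224 = 91.224 g per mole.
91.224/183.305 = 0.4977 → 49.77%.

49.77 weight percent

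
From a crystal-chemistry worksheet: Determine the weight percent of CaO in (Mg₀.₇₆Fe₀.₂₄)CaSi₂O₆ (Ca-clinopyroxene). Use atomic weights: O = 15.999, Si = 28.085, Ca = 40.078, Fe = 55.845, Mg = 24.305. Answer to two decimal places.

Molar mass of (Mg₀.₇₆Fe₀.₂₄)CaSi₂O₆ = 0.76·24.305 + 0.24·55.845 + 1·40.078 + 2·28.085 + 6·15.999 = 224.117 g/mol.
Each formula unit contains 1 Ca, equivalent to 1/1 = 1.0000 mol CaO.
M(CaO) = 1×40.078 + 1×15.999 = 56.077 g/mol.
Mass of CaO per formula unit = 1.0000 × 56.077 = 56.077 g.
CaO wt% = 56.077 / 224.117 × 100 = 25.02%.

25.02 wt%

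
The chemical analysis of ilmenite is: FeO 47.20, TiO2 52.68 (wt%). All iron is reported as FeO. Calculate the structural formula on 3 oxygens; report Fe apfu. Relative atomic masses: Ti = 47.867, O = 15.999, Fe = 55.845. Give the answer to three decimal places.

47.20 wt% FeO ÷ 71.844 g/mol = 0.65698 mol, giving 0.65698 Fe and 0.65698 O.
52.68 wt% TiO2 ÷ 79.865 g/mol = 0.65961 mol, giving 0.65961 Ti and 1.31922 O.
Oxygen sums to 1.97620; scaling by 3/1.97620 = 1.51806 puts the formula on 3 O.
Fe: 0.65698 × 1.51806 = 0.997 atoms per formula unit.

0.997 Fe apfu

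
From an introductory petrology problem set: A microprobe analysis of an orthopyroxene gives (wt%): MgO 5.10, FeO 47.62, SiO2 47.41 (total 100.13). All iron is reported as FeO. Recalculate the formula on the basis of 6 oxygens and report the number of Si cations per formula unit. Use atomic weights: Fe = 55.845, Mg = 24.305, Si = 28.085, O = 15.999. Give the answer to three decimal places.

2.000 Si apfu

MgO: 5.10/40.304 = 0.12654 mol → 0.12654 mol Mg, 0.12654 mol O.
FeO: 47.62/71.844 = 0.66283 mol → 0.66283 mol Fe, 0.66283 mol O.
SiO2: 47.41/60.083 = 0.78908 mol → 0.78908 mol Si, 1.57816 mol O.
Total oxygen = 2.36753 mol. Normalization factor = 6/2.36753 = 2.53429.
Si per 6 O = 0.78908 × 2.53429 = 2.000.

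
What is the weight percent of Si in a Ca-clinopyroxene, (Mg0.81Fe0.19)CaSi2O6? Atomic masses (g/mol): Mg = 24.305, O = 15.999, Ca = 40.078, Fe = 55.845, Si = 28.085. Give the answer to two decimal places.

25.24 mass %

M((Mg0.81Fe0.19)CaSi2O6) = 222.540 g/mol.
Si contributes 2 × 28.085 = 56.170 g per mole.
56.170/222.540 = 0.2524 → 25.24%.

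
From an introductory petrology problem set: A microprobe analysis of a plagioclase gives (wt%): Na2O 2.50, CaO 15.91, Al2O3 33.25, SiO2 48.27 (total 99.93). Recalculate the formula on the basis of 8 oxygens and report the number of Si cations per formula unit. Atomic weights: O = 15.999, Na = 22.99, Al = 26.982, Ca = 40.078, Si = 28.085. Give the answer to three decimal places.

2.50 wt% Na2O ÷ 61.979 g/mol = 0.04034 mol, giving 0.08068 Na and 0.04034 O.
15.91 wt% CaO ÷ 56.077 g/mol = 0.28372 mol, giving 0.28372 Ca and 0.28372 O.
33.25 wt% Al2O3 ÷ 101.961 g/mol = 0.32611 mol, giving 0.65222 Al and 0.97833 O.
48.27 wt% SiO2 ÷ 60.083 g/mol = 0.80339 mol, giving 0.80339 Si and 1.60678 O.
Oxygen sums to 2.90917; scaling by 8/2.90917 = 2.74993 puts the formula on 8 O.
Si: 0.80339 × 2.74993 = 2.209 atoms per formula unit.

2.209 Si apfu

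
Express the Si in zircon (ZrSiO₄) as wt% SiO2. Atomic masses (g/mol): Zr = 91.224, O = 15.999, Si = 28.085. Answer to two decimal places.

32.78 wt%

M(ZrSiO₄) = 183.305 g/mol; M(SiO2) = 60.083 g/mol.
Moles SiO2 per formula unit = 1 Si ÷ 1 = 1.0000.
SiO2 fraction = (1.0000 × 60.083) / 183.305 = 60.083/183.305 = 0.3278.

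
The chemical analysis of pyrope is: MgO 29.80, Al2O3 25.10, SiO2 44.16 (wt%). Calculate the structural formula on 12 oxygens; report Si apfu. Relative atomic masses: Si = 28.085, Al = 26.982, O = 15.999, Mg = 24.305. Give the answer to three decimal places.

MgO: 29.80/40.304 = 0.73938 mol → 0.73938 mol Mg, 0.73938 mol O.
Al2O3: 25.10/101.961 = 0.24617 mol → 0.49234 mol Al, 0.73851 mol O.
SiO2: 44.16/60.083 = 0.73498 mol → 0.73498 mol Si, 1.46996 mol O.
Total oxygen = 2.94785 mol. Normalization factor = 12/2.94785 = 4.07076.
Si per 12 O = 0.73498 × 4.07076 = 2.992.

2.992 Si apfu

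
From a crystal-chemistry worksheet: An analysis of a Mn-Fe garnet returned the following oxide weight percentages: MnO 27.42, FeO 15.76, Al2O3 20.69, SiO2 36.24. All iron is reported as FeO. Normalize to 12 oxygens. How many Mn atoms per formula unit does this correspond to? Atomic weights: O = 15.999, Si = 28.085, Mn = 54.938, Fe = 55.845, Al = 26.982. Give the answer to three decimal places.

27.42 wt% MnO ÷ 70.937 g/mol = 0.38654 mol, giving 0.38654 Mn and 0.38654 O.
15.76 wt% FeO ÷ 71.844 g/mol = 0.21936 mol, giving 0.21936 Fe and 0.21936 O.
20.69 wt% Al2O3 ÷ 101.961 g/mol = 0.20292 mol, giving 0.40584 Al and 0.60876 O.
36.24 wt% SiO2 ÷ 60.083 g/mol = 0.60317 mol, giving 0.60317 Si and 1.20634 O.
Oxygen sums to 2.42100; scaling by 12/2.42100 = 4.95663 puts the formula on 12 O.
Mn: 0.38654 × 4.95663 = 1.916 atoms per formula unit.

1.916 Mn apfu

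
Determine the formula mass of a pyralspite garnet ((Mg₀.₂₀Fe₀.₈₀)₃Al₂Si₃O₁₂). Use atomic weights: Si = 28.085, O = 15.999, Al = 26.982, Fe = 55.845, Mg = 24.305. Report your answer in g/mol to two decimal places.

Mg: 0.60 × 24.305 = 14.5830
Fe: 2.40 × 55.845 = 134.0280
Al: 2 × 26.982 = 53.9640
Si: 3 × 28.085 = 84.2550
O: 12 × 15.999 = 191.9880
Summing the contributions gives the formula mass.

478.82 g/mol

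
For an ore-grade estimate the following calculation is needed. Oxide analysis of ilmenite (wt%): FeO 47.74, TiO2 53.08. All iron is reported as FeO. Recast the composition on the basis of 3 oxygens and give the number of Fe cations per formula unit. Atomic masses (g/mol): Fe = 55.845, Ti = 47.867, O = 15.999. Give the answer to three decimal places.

1.000 Fe apfu

FeO: 47.74/71.844 = 0.66450 mol → 0.66450 mol Fe, 0.66450 mol O.
TiO2: 53.08/79.865 = 0.66462 mol → 0.66462 mol Ti, 1.32924 mol O.
Total oxygen = 1.99374 mol. Normalization factor = 3/1.99374 = 1.50471.
Fe per 3 O = 0.66450 × 1.50471 = 1.000.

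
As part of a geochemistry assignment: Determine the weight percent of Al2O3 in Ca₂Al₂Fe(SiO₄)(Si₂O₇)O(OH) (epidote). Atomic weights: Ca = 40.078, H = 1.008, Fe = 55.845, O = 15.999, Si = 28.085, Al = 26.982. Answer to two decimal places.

Molar mass of Ca₂Al₂Fe(SiO₄)(Si₂O₇)O(OH) = 2*40.078 + 2*26.982 + 1*55.845 + 3*28.085 + 13*15.999 + 1*1.008 = 483.215 g/mol.
Each formula unit contains 2 Al, equivalent to 2/2 = 1.0000 mol Al2O3.
M(Al2O3) = 2×26.982 + 3×15.999 = 101.961 g/mol.
Mass of Al2O3 per formula unit = 1.0000 × 101.961 = 101.961 g.
Al2O3 wt% = 101.961 / 483.215 × 100 = 21.10%.

21.10 wt%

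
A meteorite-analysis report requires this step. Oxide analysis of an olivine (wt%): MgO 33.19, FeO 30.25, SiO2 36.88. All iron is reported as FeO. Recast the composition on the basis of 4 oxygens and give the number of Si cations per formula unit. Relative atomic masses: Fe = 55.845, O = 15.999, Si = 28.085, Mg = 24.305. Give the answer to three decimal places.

0.993 Si apfu

MgO: 33.19/40.304 = 0.82349 mol → 0.82349 mol Mg, 0.82349 mol O.
FeO: 30.25/71.844 = 0.42105 mol → 0.42105 mol Fe, 0.42105 mol O.
SiO2: 36.88/60.083 = 0.61382 mol → 0.61382 mol Si, 1.22764 mol O.
Total oxygen = 2.47218 mol. Normalization factor = 4/2.47218 = 1.61801.
Si per 4 O = 0.61382 × 1.61801 = 0.993.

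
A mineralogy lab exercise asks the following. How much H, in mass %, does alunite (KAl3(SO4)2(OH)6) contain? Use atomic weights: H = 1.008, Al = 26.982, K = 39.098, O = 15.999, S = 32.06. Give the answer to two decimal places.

1.46 mass %

Molar mass of KAl3(SO4)2(OH)6: 1×39.098 + 3×26.982 + 2×32.06 + 14×15.999 + 6×1.008 = 414.198 g/mol.
Mass of H per formula unit: 6 × 1.008 = 6.048 g.
Weight fraction H = 6.048 / 414.198 = 0.0146.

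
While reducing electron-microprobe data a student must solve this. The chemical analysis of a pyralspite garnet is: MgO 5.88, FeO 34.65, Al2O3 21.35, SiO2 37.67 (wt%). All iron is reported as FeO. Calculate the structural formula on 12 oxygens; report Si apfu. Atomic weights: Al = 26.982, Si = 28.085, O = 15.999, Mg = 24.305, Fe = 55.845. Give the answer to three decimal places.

MgO: 5.88/40.304 = 0.14589 mol → 0.14589 mol Mg, 0.14589 mol O.
FeO: 34.65/71.844 = 0.48229 mol → 0.48229 mol Fe, 0.48229 mol O.
Al2O3: 21.35/101.961 = 0.20939 mol → 0.41878 mol Al, 0.62817 mol O.
SiO2: 37.67/60.083 = 0.62697 mol → 0.62697 mol Si, 1.25394 mol O.
Total oxygen = 2.51029 mol. Normalization factor = 12/2.51029 = 4.78032.
Si per 12 O = 0.62697 × 4.78032 = 2.997.

2.997 Si apfu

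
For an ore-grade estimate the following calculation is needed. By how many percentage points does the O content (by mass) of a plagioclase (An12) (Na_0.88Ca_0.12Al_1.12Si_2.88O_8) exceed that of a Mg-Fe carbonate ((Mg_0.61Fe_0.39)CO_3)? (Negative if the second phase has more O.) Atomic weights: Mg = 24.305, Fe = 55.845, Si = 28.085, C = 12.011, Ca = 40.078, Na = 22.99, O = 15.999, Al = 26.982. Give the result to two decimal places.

-1.22 percentage points

First mineral: 127.992 g O in 264.137 g formula = 48.46 wt% O.
Second mineral: 47.997 g O in 96.614 g formula = 49.68 wt% O.
48.46% − 49.68% gives a difference of -1.22 percentage points.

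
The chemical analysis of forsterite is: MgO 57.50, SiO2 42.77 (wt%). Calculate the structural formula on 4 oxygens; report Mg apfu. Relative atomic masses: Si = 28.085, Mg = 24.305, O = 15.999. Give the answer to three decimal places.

MgO (M=40.304): mol = 1.42666; Mg = 1.42666, O = 1.42666.
SiO2 (M=60.083): mol = 0.71185; Si = 0.71185, O = 1.42370.
ΣO = 2.85036; factor = 4/ΣO = 1.40333.
Mg apfu = 1.42666 × 1.40333 = 2.002.

2.002 Mg apfu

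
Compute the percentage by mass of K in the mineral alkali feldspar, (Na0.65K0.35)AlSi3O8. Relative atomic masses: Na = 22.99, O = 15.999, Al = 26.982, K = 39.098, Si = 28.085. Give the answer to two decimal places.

Molar mass of (Na0.65K0.35)AlSi3O8: 0.65×22.99 + 0.35×39.098 + 1×26.982 + 3×28.085 + 8×15.999 = 267.857 g/mol.
Mass of K per formula unit: 0.35 × 39.098 = 13.684 g.
Weight fraction K = 13.684 / 267.857 = 0.0511.

5.11 wt%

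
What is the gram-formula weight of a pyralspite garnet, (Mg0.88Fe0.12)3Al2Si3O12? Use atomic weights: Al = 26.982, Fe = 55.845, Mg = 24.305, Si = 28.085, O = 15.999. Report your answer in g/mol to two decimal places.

Mg: 2.64 × 24.305 = 64.1652
Fe: 0.36 × 55.845 = 20.1042
Al: 2 × 26.982 = 53.9640
Si: 3 × 28.085 = 84.2550
O: 12 × 15.999 = 191.9880
Summing the contributions gives the formula mass.

414.48 g/mol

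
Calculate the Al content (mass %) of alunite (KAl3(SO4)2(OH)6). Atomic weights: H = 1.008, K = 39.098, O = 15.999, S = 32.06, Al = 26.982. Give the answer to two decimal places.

19.54 mass %

M(KAl3(SO4)2(OH)6) = 414.198 g/mol.
Al contributes 3 × 26.982 = 80.946 g per mole.
80.946/414.198 = 0.1954 → 19.54%.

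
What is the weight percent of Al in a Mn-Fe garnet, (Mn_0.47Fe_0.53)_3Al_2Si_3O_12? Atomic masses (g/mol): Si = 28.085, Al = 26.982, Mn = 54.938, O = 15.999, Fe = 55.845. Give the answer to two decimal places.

10.87 mass %

M((Mn_0.47Fe_0.53)_3Al_2Si_3O_12) = 496.463 g/mol.
Al contributes 2 × 26.982 = 53.964 g per mole.
53.964/496.463 = 0.1087 → 10.87%.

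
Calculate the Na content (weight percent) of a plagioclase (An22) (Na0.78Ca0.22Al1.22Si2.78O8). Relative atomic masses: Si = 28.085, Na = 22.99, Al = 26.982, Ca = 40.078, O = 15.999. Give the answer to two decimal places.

6.75 weight percent

Formula mass = 0.78·22.99 + 0.22·40.078 + 1.22·26.982 + 2.78·28.085 + 8·15.999 = 265.736 g/mol, of which 17.932 g is Na.
So Na makes up 17.932/265.736 = 0.0675 of the mass, i.e. 6.75%.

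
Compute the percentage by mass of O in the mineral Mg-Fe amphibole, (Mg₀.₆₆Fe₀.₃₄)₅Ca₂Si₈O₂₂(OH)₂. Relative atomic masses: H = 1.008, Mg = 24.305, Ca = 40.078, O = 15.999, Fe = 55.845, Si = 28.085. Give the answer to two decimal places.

Molar mass of (Mg₀.₆₆Fe₀.₃₄)₅Ca₂Si₈O₂₂(OH)₂: 3.30*24.305 + 1.70*55.845 + 2*40.078 + 8*28.085 + 24*15.999 + 2*1.008 = 865.971 g/mol.
Mass of O per formula unit: 24 × 15.999 = 383.976 g.
Weight fraction O = 383.976 / 865.971 = 0.4434.

44.34 mass %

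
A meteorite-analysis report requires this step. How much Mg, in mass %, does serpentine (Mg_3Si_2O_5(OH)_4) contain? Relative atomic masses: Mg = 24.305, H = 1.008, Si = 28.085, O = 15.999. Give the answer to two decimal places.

26.31 mass %

Formula mass = 3*24.305 + 2*28.085 + 9*15.999 + 4*1.008 = 277.108 g/mol, of which 72.915 g is Mg.
So Mg makes up 72.915/277.108 = 0.2631 of the mass, i.e. 26.31%.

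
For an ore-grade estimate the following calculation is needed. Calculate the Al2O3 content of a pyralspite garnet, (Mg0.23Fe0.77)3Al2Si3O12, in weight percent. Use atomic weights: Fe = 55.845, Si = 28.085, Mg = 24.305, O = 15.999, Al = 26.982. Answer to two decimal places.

21.42 wt%

Formula mass = 475.979 g/mol.
2 Al → 1.0000 mol Al2O3 per formula unit; M(Al2O3) = 101.961, so Al2O3 mass = 101.961 g.
101.961/475.979 × 100 = 21.42 wt%.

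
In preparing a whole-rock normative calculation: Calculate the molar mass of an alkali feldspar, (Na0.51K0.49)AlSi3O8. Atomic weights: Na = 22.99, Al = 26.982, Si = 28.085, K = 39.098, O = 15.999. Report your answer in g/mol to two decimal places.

M = 0.51×22.99 + 0.49×39.098 + 1×26.982 + 3×28.085 + 8×15.999

270.11 g/mol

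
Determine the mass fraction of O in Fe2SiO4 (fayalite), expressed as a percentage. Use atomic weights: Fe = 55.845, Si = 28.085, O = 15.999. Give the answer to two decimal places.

M(Fe2SiO4) = 203.771 g/mol.
O contributes 4 × 15.999 = 63.996 g per mole.
63.996/203.771 = 0.3141 → 31.41%.

31.41 weight percent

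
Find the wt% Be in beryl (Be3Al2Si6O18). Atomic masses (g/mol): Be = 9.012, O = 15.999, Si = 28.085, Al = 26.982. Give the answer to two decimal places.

M(Be3Al2Si6O18) = 537.492 g/mol.
Be contributes 3 × 9.012 = 27.036 g per mole.
27.036/537.492 = 0.0503 → 5.03%.

5.03 weight percent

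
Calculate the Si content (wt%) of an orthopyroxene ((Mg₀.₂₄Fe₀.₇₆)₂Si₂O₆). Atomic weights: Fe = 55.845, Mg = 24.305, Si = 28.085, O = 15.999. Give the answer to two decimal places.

Molar mass of (Mg₀.₂₄Fe₀.₇₆)₂Si₂O₆: 0.48×24.305 + 1.52×55.845 + 2×28.085 + 6×15.999 = 248.715 g/mol.
Mass of Si per formula unit: 2 × 28.085 = 56.170 g.
Weight fraction Si = 56.170 / 248.715 = 0.2258.

22.58 wt%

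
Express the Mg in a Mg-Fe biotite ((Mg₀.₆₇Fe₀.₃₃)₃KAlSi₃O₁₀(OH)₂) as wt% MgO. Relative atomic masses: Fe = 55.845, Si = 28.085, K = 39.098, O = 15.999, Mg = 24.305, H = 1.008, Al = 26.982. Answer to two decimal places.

18.06 wt%

Formula mass = 448.479 g/mol.
2.01 Mg → 2.0100 mol MgO per formula unit; M(MgO) = 40.304, so MgO mass = 81.011 g.
81.011/448.479 × 100 = 18.06 wt%.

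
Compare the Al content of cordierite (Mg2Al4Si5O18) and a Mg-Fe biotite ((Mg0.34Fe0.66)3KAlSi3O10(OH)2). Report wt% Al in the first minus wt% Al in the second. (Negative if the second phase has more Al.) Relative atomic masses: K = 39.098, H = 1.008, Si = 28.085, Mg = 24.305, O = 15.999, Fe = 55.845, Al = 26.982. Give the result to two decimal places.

12.83 percentage points

First mineral: 107.928 g Al in 584.945 g formula = 18.45 wt% Al.
Second mineral: 26.982 g Al in 479.703 g formula = 5.62 wt% Al.
18.45% − 5.62% gives a difference of 12.83 percentage points.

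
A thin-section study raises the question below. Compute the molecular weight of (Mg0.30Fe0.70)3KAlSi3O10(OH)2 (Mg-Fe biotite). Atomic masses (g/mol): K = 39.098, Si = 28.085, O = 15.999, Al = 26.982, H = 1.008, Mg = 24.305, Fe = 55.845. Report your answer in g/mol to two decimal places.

The formula mass is the sum 0.90×24.305 + 2.10×55.845 + 1×39.098 + 1×26.982 + 3×28.085 + 12×15.999 + 2×1.008.

483.49 g/mol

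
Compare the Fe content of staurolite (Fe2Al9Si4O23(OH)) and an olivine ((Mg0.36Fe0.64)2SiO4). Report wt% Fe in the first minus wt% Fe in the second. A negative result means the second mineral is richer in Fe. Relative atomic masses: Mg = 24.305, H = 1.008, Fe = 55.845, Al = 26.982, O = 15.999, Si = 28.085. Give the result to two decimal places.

-26.37 percentage points

Fe in Fe2Al9Si4O23(OH): molar mass 851.852 g/mol; 2×55.845 = 111.690 g → 13.11 wt%.
Fe in (Mg0.36Fe0.64)2SiO4: molar mass 181.062 g/mol; 1.28×55.845 = 71.482 g → 39.48 wt%.
Difference = 13.11 − 39.48 = -26.37 percentage points.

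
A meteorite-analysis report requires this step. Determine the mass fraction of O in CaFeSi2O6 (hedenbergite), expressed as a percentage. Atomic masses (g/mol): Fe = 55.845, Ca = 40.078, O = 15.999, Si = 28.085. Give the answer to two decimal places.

M(CaFeSi2O6) = 248.087 g/mol.
O contributes 6 × 15.999 = 95.994 g per mole.
95.994/248.087 = 0.3869 → 38.69%.

38.69 weight percent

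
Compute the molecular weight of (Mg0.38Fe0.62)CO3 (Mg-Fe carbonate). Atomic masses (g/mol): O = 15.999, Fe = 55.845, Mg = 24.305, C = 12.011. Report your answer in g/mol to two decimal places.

103.87 g/mol

The formula mass is the sum 0.38*24.305 + 0.62*55.845 + 1*12.011 + 3*15.999.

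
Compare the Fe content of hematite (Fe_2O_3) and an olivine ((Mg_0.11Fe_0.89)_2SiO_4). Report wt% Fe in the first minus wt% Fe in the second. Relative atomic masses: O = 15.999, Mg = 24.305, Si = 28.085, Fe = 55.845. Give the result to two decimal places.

Fe in Fe_2O_3: molar mass 159.687 g/mol; 2×55.845 = 111.690 g → 69.94 wt%.
Fe in (Mg_0.11Fe_0.89)_2SiO_4: molar mass 196.832 g/mol; 1.78×55.845 = 99.404 g → 50.50 wt%.
Difference = 69.94 − 50.50 = 19.44 percentage points.

19.44 percentage points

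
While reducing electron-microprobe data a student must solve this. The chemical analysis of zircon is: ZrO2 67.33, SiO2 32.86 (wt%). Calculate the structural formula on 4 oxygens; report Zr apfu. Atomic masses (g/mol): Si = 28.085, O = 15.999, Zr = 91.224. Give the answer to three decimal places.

67.33 wt% ZrO2 ÷ 123.222 g/mol = 0.54641 mol, giving 0.54641 Zr and 1.09282 O.
32.86 wt% SiO2 ÷ 60.083 g/mol = 0.54691 mol, giving 0.54691 Si and 1.09382 O.
Oxygen sums to 2.18664; scaling by 4/2.18664 = 1.82929 puts the formula on 4 O.
Zr: 0.54641 × 1.82929 = 1.000 atoms per formula unit.

1.000 Zr apfu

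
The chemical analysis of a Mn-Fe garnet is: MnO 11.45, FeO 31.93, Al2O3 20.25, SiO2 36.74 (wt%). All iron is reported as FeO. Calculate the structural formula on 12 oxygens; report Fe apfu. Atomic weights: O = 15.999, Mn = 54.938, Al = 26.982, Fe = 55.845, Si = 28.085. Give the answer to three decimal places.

2.200 Fe apfu

MnO: 11.45/70.937 = 0.16141 mol → 0.16141 mol Mn, 0.16141 mol O.
FeO: 31.93/71.844 = 0.44444 mol → 0.44444 mol Fe, 0.44444 mol O.
Al2O3: 20.25/101.961 = 0.19861 mol → 0.39722 mol Al, 0.59583 mol O.
SiO2: 36.74/60.083 = 0.61149 mol → 0.61149 mol Si, 1.22298 mol O.
Total oxygen = 2.42466 mol. Normalization factor = 12/2.42466 = 4.94915.
Fe per 12 O = 0.44444 × 4.94915 = 2.200.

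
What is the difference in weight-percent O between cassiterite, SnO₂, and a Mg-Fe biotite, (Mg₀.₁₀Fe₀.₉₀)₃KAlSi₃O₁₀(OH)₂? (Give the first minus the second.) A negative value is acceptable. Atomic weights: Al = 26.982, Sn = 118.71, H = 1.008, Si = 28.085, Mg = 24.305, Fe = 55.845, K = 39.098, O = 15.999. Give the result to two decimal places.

-16.98 percentage points

First mineral: 31.998 g O in 150.708 g formula = 21.23 wt% O.
Second mineral: 191.988 g O in 502.412 g formula = 38.21 wt% O.
21.23% − 38.21% gives a difference of -16.98 percentage points.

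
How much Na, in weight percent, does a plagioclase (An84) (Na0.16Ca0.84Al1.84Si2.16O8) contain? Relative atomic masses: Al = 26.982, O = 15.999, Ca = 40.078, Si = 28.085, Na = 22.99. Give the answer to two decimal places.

1.33 weight percent

Formula mass = 0.16·22.99 + 0.84·40.078 + 1.84·26.982 + 2.16·28.085 + 8·15.999 = 275.646 g/mol, of which 3.678 g is Na.
So Na makes up 3.678/275.646 = 0.0133 of the mass, i.e. 1.33%.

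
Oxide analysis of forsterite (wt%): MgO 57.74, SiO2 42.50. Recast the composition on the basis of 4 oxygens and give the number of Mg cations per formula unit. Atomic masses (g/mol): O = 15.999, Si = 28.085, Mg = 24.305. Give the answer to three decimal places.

MgO (M=40.304): mol = 1.43261; Mg = 1.43261, O = 1.43261.
SiO2 (M=60.083): mol = 0.70735; Si = 0.70735, O = 1.41470.
ΣO = 2.84731; factor = 4/ΣO = 1.40483.
Mg apfu = 1.43261 × 1.40483 = 2.013.

2.013 Mg apfu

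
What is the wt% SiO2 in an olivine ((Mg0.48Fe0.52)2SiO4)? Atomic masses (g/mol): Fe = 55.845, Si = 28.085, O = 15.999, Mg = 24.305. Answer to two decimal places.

Molar mass of (Mg0.48Fe0.52)2SiO4 = 0.96×24.305 + 1.04×55.845 + 1×28.085 + 4×15.999 = 173.493 g/mol.
Each formula unit contains 1 Si, equivalent to 1/1 = 1.0000 mol SiO2.
M(SiO2) = 1×28.085 + 2×15.999 = 60.083 g/mol.
Mass of SiO2 per formula unit = 1.0000 × 60.083 = 60.083 g.
SiO2 wt% = 60.083 / 173.493 × 100 = 34.63%.

34.63 wt%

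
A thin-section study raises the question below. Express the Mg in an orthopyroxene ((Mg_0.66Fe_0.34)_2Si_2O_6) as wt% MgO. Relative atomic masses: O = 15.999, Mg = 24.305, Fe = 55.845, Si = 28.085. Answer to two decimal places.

23.94 wt%

Molar mass of (Mg_0.66Fe_0.34)_2Si_2O_6 = 1.32*24.305 + 0.68*55.845 + 2*28.085 + 6*15.999 = 222.221 g/mol.
Each formula unit contains 1.32 Mg, equivalent to 1.32/1 = 1.3200 mol MgO.
M(MgO) = 1×24.305 + 1×15.999 = 40.304 g/mol.
Mass of MgO per formula unit = 1.3200 × 40.304 = 53.201 g.
MgO wt% = 53.201 / 222.221 × 100 = 23.94%.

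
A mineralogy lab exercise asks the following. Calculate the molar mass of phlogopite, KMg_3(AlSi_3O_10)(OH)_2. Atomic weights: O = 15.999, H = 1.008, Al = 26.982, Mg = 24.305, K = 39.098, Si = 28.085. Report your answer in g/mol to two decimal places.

The formula mass is the sum 1*39.098 + 3*24.305 + 1*26.982 + 3*28.085 + 12*15.999 + 2*1.008.

417.25 g/mol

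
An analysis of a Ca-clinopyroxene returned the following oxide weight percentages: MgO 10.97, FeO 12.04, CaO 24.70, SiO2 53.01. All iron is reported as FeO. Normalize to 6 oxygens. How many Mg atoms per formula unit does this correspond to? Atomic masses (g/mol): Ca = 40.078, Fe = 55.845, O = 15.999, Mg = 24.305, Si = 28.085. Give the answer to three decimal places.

0.617 Mg apfu

MgO (M=40.304): mol = 0.27218; Mg = 0.27218, O = 0.27218.
FeO (M=71.844): mol = 0.16759; Fe = 0.16759, O = 0.16759.
CaO (M=56.077): mol = 0.44047; Ca = 0.44047, O = 0.44047.
SiO2 (M=60.083): mol = 0.88228; Si = 0.88228, O = 1.76456.
ΣO = 2.64480; factor = 6/ΣO = 2.26860.
Mg apfu = 0.27218 × 2.26860 = 0.617.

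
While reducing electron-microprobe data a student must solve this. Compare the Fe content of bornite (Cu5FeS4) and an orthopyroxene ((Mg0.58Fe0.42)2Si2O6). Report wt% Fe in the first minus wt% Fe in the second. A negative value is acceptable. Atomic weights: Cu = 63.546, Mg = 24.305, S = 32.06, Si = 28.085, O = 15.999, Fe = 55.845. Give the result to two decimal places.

First mineral: 55.845 g Fe in 501.815 g formula = 11.13 wt% Fe.
Second mineral: 46.910 g Fe in 227.268 g formula = 20.64 wt% Fe.
11.13% − 20.64% gives a difference of -9.51 percentage points.

-9.51 percentage points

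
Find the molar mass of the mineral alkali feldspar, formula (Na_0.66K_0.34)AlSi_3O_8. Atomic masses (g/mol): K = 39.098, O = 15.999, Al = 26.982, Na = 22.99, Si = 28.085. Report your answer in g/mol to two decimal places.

267.70 g/mol

M = 0.66×22.99 + 0.34×39.098 + 1×26.982 + 3×28.085 + 8×15.999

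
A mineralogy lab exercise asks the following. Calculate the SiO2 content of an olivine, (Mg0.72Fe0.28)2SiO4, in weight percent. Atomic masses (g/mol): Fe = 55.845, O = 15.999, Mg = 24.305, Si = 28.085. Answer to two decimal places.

37.94 wt%

M((Mg0.72Fe0.28)2SiO4) = 158.353 g/mol; M(SiO2) = 60.083 g/mol.
Moles SiO2 per formula unit = 1 Si ÷ 1 = 1.0000.
SiO2 fraction = (1.0000 × 60.083) / 158.353 = 60.083/158.353 = 0.3794.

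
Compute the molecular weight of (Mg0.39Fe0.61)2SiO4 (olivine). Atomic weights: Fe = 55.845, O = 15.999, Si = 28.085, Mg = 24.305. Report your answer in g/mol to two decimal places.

M = 0.78·24.305 + 1.22·55.845 + 1·28.085 + 4·15.999

179.17 g/mol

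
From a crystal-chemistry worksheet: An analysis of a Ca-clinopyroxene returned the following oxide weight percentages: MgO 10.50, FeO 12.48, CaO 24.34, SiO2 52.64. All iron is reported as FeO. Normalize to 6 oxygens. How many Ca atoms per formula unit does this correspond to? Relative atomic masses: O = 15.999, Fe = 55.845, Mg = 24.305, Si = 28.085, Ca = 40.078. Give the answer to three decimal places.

0.994 Ca apfu

MgO (M=40.304): mol = 0.26052; Mg = 0.26052, O = 0.26052.
FeO (M=71.844): mol = 0.17371; Fe = 0.17371, O = 0.17371.
CaO (M=56.077): mol = 0.43405; Ca = 0.43405, O = 0.43405.
SiO2 (M=60.083): mol = 0.87612; Si = 0.87612, O = 1.75224.
ΣO = 2.62052; factor = 6/ΣO = 2.28962.
Ca apfu = 0.43405 × 2.28962 = 0.994.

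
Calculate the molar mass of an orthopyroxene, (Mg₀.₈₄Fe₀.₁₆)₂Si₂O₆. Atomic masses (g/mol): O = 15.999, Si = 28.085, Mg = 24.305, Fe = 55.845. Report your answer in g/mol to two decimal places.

The formula mass is the sum 1.68·24.305 + 0.32·55.845 + 2·28.085 + 6·15.999.

210.87 g/mol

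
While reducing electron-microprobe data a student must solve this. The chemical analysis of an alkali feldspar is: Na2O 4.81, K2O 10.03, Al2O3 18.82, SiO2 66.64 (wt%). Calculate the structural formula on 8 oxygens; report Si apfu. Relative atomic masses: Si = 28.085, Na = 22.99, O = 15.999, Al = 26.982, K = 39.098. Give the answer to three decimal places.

Na2O (M=61.979): mol = 0.07761; Na = 0.15522, O = 0.07761.
K2O (M=94.195): mol = 0.10648; K = 0.21296, O = 0.10648.
Al2O3 (M=101.961): mol = 0.18458; Al = 0.36916, O = 0.55374.
SiO2 (M=60.083): mol = 1.10913; Si = 1.10913, O = 2.21826.
ΣO = 2.95609; factor = 8/ΣO = 2.70628.
Si apfu = 1.10913 × 2.70628 = 3.002.

3.002 Si apfu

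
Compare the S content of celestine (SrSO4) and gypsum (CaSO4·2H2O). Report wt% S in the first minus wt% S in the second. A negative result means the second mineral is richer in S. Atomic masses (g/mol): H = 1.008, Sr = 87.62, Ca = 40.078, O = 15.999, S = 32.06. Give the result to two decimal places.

-1.17 percentage points

First mineral: 32.060 g S in 183.676 g formula = 17.45 wt% S.
Second mineral: 32.060 g S in 172.164 g formula = 18.62 wt% S.
17.45% − 18.62% gives a difference of -1.17 percentage points.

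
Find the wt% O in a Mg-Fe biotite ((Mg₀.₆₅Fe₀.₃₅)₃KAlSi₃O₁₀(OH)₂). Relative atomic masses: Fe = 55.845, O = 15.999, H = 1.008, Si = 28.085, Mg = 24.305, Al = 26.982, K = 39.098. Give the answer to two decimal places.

42.63 weight percent

Molar mass of (Mg₀.₆₅Fe₀.₃₅)₃KAlSi₃O₁₀(OH)₂: 1.95×24.305 + 1.05×55.845 + 1×39.098 + 1×26.982 + 3×28.085 + 12×15.999 + 2×1.008 = 450.371 g/mol.
Mass of O per formula unit: 12 × 15.999 = 191.988 g.
Weight fraction O = 191.988 / 450.371 = 0.4263.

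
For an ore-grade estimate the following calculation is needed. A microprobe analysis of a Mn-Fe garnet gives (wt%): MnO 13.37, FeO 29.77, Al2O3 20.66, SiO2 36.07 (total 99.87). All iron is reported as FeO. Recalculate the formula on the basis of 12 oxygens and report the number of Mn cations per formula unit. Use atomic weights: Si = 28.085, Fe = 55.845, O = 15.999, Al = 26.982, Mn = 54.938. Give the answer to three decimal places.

MnO (M=70.937): mol = 0.18848; Mn = 0.18848, O = 0.18848.
FeO (M=71.844): mol = 0.41437; Fe = 0.41437, O = 0.41437.
Al2O3 (M=101.961): mol = 0.20263; Al = 0.40526, O = 0.60789.
SiO2 (M=60.083): mol = 0.60034; Si = 0.60034, O = 1.20068.
ΣO = 2.41142; factor = 12/ΣO = 4.97632.
Mn apfu = 0.18848 × 4.97632 = 0.938.

0.938 Mn apfu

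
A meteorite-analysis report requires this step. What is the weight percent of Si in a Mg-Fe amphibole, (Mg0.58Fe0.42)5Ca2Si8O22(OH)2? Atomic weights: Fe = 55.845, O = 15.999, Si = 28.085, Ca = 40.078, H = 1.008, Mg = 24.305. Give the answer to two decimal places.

Formula mass = 2.90×24.305 + 2.10×55.845 + 2×40.078 + 8×28.085 + 24×15.999 + 2×1.008 = 878.587 g/mol, of which 224.680 g is Si.
So Si makes up 224.680/878.587 = 0.2557 of the mass, i.e. 25.57%.

25.57 weight percent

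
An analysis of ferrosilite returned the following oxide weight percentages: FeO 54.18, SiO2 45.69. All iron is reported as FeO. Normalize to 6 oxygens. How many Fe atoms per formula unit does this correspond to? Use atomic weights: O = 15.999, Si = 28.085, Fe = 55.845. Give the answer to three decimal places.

FeO: 54.18/71.844 = 0.75413 mol → 0.75413 mol Fe, 0.75413 mol O.
SiO2: 45.69/60.083 = 0.76045 mol → 0.76045 mol Si, 1.52090 mol O.
Total oxygen = 2.27503 mol. Normalization factor = 6/2.27503 = 2.63733.
Fe per 6 O = 0.75413 × 2.63733 = 1.989.

1.989 Fe apfu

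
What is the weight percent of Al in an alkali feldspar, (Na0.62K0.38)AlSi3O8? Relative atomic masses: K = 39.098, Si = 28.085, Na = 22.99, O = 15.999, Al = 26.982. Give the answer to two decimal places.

10.06 weight percent

Formula mass = 0.62*22.99 + 0.38*39.098 + 1*26.982 + 3*28.085 + 8*15.999 = 268.340 g/mol, of which 26.982 g is Al.
So Al makes up 26.982/268.340 = 0.1006 of the mass, i.e. 10.06%.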